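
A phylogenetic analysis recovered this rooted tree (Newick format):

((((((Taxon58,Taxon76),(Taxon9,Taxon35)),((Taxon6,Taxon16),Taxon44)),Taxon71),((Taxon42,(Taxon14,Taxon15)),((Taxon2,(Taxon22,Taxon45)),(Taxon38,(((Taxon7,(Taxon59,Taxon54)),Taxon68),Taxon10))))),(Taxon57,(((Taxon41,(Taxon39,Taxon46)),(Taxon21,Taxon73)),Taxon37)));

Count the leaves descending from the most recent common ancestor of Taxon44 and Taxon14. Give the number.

20

The MRCA of Taxon44 and Taxon14 is the node subtending (((((Taxon58,Taxon76),(Taxon9,Taxon35)),((Taxon6,Taxon16),Taxon44)),Taxon71),((Taxon42,(Taxon14,Taxon15)),((Taxon2,(Taxon22,Taxon45)),(Taxon38,(((Taxon7,(Taxon59,Taxon54)),Taxon68),Taxon10))))).
That clade contains 20 terminal taxa: Taxon10, Taxon14, Taxon15, Taxon16, Taxon2, Taxon22, Taxon35, Taxon38, Taxon42, Taxon44, Taxon45, Taxon54, Taxon58, Taxon59, Taxon6, Taxon68, Taxon7, Taxon71, Taxon76, Taxon9.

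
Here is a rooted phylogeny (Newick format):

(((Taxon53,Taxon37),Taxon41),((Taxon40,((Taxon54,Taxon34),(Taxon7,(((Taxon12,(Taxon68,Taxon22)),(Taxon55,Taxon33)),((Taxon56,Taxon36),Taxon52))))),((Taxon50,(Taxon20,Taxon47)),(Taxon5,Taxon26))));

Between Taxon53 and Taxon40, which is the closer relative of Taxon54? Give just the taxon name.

The MRCA of Taxon54 and Taxon40 subtends (Taxon40,((Taxon54,Taxon34),(Taxon7,(((Taxon12,(Taxon68,Taxon22)),(Taxon55,Taxon33)),((Taxon56,Taxon36),Taxon52))))) (12 taxa).
The MRCA of Taxon54 and Taxon53 is the root, subtending the entire tree (20 taxa).
The first is nested inside the second, so Taxon54 shares a more recent common ancestor with Taxon40.

Taxon40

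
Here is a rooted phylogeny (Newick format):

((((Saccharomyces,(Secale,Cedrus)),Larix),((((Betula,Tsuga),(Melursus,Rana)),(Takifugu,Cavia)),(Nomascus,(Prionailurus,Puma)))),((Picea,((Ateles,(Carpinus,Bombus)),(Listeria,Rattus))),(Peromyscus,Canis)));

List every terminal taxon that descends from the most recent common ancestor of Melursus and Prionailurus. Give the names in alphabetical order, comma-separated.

Betula, Cavia, Melursus, Nomascus, Prionailurus, Puma, Rana, Takifugu, Tsuga

Tracing Melursus: it sits inside (Melursus,Rana).
Tracing Prionailurus: it sits inside (Prionailurus,Puma).
The smallest clade enclosing both is ((((Betula,Tsuga),(Melursus,Rana)),(Takifugu,Cavia)),(Nomascus,(Prionailurus,Puma))); the answer is its 9 terminal taxa in alphabetical order.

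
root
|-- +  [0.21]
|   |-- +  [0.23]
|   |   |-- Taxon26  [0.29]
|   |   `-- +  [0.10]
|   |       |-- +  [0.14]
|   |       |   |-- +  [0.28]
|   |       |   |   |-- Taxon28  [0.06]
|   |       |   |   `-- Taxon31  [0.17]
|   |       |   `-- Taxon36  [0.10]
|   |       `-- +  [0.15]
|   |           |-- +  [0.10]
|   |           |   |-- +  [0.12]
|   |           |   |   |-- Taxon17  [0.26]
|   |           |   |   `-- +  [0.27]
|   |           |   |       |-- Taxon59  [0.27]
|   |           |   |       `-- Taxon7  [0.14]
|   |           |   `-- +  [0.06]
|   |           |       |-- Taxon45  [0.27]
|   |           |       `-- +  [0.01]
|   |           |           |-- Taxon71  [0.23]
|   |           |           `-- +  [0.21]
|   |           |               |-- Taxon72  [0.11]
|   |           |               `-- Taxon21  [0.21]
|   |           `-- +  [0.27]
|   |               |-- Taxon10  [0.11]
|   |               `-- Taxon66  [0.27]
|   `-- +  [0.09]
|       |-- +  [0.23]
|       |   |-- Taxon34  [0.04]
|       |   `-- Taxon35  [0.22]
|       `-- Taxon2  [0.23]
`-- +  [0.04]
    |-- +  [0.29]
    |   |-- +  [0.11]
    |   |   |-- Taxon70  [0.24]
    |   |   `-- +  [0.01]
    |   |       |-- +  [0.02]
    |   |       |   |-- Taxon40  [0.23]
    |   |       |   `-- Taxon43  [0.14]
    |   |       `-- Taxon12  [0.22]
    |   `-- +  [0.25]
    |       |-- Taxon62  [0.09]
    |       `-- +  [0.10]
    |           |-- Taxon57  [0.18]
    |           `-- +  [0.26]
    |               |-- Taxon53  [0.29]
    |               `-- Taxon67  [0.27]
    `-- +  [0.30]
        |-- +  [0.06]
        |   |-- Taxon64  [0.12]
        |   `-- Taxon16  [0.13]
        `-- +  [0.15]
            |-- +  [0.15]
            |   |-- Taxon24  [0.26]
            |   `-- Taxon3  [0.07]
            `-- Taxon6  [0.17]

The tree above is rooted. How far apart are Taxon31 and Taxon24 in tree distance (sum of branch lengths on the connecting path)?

The path runs Taxon31 → … → MRCA → … → Taxon24; the MRCA is the root of the tree.
Branch lengths along that path: 0.17 + 0.28 + 0.14 + 0.10 + 0.23 + 0.21 + 0.04 + 0.30 + 0.15 + 0.15 + 0.26 = 2.03.

2.03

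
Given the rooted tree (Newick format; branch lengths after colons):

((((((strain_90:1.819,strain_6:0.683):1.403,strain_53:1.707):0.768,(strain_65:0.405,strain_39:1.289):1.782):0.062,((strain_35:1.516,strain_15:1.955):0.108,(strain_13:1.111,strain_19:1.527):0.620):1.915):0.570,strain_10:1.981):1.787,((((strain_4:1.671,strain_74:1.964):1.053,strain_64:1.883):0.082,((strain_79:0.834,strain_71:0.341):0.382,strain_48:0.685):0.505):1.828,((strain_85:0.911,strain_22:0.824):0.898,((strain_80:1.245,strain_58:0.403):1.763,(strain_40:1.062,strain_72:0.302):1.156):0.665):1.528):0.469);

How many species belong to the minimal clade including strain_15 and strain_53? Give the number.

The MRCA of strain_15 and strain_53 is the node subtending ((((strain_90,strain_6),strain_53),(strain_65,strain_39)),((strain_35,strain_15),(strain_13,strain_19))).
That clade contains 9 terminal taxa: strain_13, strain_15, strain_19, strain_35, strain_39, strain_53, strain_6, strain_65, strain_90.

9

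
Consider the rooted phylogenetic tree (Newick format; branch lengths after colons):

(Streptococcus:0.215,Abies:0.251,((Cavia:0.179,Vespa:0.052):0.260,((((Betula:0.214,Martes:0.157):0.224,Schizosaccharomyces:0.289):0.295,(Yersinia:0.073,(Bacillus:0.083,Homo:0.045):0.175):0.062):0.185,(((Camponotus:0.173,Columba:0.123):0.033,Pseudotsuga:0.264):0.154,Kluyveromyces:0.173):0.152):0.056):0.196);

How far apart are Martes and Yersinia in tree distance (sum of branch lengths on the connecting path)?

The path runs Martes → … → MRCA → … → Yersinia; the MRCA is the node subtending (((Betula,Martes),Schizosaccharomyces),(Yersinia,(Bacillus,Homo))).
Branch lengths along that path: 0.157 + 0.224 + 0.295 + 0.062 + 0.073 = 0.811.

0.811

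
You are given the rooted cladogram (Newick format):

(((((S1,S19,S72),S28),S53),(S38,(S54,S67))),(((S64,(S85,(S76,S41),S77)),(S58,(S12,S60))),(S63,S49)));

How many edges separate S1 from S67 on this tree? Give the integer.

7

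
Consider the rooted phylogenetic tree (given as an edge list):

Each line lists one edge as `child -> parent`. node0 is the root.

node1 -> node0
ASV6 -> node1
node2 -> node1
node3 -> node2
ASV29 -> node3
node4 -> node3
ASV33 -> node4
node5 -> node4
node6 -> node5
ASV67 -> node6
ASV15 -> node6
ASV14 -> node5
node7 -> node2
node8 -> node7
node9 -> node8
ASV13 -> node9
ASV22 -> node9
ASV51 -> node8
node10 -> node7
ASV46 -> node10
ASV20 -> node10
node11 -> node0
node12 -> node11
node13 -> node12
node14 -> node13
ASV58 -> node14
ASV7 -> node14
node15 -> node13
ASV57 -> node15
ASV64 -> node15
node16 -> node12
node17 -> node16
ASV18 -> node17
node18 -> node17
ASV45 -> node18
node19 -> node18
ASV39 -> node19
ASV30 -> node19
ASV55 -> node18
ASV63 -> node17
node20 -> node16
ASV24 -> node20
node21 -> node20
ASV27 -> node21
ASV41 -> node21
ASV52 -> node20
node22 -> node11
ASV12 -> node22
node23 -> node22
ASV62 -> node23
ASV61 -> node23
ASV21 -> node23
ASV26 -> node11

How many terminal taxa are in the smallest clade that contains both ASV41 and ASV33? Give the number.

The MRCA of ASV41 and ASV33 is the root, so the clade is the entire tree.
That clade contains 30 terminal taxa: ASV12, ASV13, ASV14, ASV15, ASV18, ASV20, ASV21, ASV22, ASV24, ASV26, ASV27, ASV29, ASV30, ASV33, ASV39, ASV41, ASV45, ASV46, ASV51, ASV52, ASV55, ASV57, ASV58, ASV6, ASV61, ASV62, ASV63, ASV64, ASV67, ASV7.

30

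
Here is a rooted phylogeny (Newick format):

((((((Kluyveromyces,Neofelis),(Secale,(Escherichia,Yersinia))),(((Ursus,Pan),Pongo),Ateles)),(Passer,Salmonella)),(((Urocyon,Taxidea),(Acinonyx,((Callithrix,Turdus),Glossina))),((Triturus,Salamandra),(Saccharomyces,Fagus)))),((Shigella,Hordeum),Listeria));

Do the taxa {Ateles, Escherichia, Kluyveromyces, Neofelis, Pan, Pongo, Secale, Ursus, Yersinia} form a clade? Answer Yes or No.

The most recent common ancestor of these taxa subtends (((Kluyveromyces,Neofelis),(Secale,(Escherichia,Yersinia))),(((Ursus,Pan),Pongo),Ateles)).
That clade has exactly 9 tips — every listed taxon and nothing else — so the group is monophyletic.

Yes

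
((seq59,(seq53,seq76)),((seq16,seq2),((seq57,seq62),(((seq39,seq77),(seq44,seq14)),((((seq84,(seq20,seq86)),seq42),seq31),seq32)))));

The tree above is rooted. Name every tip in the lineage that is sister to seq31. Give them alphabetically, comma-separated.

seq20, seq42, seq84, seq86

seq31 attaches to the tree at the node subtending (((seq84,(seq20,seq86)),seq42),seq31).
The other lineage descending from that same node — the sister group — is ((seq84,(seq20,seq86)),seq42); its 4 tips in alphabetical order are the answer.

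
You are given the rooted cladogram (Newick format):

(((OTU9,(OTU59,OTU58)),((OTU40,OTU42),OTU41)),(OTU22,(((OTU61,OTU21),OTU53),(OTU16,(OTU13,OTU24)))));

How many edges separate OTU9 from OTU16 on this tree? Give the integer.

The MRCA of OTU9 and OTU16 is the root of the tree.
From OTU9 up to that node: 3 branches. From OTU16 up to the same node: 4 branches. Total: 3 + 4 = 7.

7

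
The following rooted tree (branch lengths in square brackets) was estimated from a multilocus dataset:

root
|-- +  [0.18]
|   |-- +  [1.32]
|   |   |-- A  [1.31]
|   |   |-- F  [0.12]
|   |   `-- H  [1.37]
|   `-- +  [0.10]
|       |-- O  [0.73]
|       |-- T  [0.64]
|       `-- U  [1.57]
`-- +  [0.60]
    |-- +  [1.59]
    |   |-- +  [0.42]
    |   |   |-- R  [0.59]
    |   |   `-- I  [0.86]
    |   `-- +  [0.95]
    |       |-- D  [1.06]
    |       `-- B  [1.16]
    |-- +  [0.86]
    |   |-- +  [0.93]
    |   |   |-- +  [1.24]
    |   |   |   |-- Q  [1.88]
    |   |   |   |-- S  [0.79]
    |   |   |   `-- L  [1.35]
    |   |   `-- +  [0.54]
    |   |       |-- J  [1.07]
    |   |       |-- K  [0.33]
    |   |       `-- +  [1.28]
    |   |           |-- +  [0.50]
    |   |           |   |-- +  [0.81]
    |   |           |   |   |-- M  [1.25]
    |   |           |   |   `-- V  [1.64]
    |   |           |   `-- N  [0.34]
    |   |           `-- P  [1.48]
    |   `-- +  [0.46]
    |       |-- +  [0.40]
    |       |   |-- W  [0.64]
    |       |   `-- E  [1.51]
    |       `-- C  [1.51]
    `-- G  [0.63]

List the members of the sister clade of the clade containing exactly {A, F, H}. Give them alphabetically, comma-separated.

The clade containing exactly {A, F, H} attaches to the tree at the node subtending ((A,F,H),(O,T,U)).
The other lineage descending from that same node — the sister group — is (O,T,U); its 3 tips in alphabetical order are the answer.

O, T, U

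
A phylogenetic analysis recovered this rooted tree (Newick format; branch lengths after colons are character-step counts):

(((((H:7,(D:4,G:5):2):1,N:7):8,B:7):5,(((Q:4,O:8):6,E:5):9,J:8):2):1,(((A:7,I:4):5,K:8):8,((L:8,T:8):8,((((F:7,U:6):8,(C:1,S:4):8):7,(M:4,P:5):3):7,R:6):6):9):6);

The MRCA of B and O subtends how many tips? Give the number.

The MRCA of B and O is the node subtending ((((H,(D,G)),N),B),(((Q,O),E),J)).
That clade contains 9 terminal taxa: B, D, E, G, H, J, N, O, Q.

9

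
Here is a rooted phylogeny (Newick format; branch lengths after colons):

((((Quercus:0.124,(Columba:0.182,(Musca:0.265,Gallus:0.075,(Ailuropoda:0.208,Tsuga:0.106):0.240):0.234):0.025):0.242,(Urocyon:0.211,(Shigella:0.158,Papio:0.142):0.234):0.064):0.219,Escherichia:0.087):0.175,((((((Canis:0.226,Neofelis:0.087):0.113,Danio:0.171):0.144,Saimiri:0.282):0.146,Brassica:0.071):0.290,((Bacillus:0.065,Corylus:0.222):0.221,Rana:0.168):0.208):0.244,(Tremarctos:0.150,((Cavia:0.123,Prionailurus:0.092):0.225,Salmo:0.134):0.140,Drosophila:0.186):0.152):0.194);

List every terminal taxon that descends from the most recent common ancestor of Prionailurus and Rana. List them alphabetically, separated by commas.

Tracing Prionailurus: it sits inside (Cavia,Prionailurus).
Tracing Rana: it sits inside ((Bacillus,Corylus),Rana).
The smallest clade enclosing both is ((((((Canis,Neofelis),Danio),Saimiri),Brassica),((Bacillus,Corylus),Rana)),(Tremarctos,((Cavia,Prionailurus),Salmo),Drosophila)); the answer is its 13 terminal taxa in alphabetical order.

Bacillus, Brassica, Canis, Cavia, Corylus, Danio, Drosophila, Neofelis, Prionailurus, Rana, Saimiri, Salmo, Tremarctos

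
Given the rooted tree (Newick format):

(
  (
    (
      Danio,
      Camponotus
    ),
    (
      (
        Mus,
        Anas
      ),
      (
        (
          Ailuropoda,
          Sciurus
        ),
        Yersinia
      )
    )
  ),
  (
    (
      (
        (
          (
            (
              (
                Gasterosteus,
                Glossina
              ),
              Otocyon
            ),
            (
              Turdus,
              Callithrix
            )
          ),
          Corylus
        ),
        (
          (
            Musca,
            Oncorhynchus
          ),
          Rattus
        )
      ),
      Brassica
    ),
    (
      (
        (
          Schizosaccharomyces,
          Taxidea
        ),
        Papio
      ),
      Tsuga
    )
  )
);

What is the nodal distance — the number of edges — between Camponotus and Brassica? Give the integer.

6

The MRCA of Camponotus and Brassica is the root of the tree.
From Camponotus up to that node: 3 branches. From Brassica up to the same node: 3 branches. Total: 3 + 3 = 6.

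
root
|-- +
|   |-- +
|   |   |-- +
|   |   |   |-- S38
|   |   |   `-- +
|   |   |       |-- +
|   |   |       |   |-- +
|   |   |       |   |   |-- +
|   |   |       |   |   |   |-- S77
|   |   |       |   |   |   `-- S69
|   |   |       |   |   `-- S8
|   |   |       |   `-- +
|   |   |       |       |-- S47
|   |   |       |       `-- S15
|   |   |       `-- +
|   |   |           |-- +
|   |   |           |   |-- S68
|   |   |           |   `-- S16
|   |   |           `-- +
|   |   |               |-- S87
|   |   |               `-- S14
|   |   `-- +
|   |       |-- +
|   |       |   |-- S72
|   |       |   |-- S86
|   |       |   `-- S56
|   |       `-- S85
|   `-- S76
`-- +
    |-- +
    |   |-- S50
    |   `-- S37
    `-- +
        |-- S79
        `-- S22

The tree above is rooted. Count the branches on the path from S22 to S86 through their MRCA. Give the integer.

8

The MRCA of S22 and S86 is the root of the tree.
From S22 up to that node: 3 branches. From S86 up to the same node: 5 branches. Total: 3 + 5 = 8.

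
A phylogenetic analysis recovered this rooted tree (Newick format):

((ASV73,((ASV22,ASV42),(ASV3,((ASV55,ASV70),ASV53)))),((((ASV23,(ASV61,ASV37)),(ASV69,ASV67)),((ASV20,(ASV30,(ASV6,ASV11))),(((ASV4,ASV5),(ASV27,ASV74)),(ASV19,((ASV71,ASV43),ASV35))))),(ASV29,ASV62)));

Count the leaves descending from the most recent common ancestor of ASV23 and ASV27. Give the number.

17

The MRCA of ASV23 and ASV27 is the node subtending (((ASV23,(ASV61,ASV37)),(ASV69,ASV67)),((ASV20,(ASV30,(ASV6,ASV11))),(((ASV4,ASV5),(ASV27,ASV74)),(ASV19,((ASV71,ASV43),ASV35))))).
That clade contains 17 terminal taxa: ASV11, ASV19, ASV20, ASV23, ASV27, ASV30, ASV35, ASV37, ASV4, ASV43, ASV5, ASV6, ASV61, ASV67, ASV69, ASV71, ASV74.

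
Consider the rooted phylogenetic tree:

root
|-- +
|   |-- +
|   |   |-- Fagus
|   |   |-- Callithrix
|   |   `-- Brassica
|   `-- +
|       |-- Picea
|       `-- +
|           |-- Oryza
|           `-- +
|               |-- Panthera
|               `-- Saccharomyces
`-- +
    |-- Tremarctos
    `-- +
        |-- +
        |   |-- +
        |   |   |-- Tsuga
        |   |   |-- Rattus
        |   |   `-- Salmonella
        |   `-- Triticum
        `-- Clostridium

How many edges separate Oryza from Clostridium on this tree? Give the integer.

7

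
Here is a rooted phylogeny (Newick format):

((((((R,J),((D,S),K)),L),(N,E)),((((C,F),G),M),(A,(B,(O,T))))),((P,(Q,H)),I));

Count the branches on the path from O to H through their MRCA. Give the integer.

10

The MRCA of O and H is the root of the tree.
From O up to that node: 6 branches. From H up to the same node: 4 branches. Total: 6 + 4 = 10.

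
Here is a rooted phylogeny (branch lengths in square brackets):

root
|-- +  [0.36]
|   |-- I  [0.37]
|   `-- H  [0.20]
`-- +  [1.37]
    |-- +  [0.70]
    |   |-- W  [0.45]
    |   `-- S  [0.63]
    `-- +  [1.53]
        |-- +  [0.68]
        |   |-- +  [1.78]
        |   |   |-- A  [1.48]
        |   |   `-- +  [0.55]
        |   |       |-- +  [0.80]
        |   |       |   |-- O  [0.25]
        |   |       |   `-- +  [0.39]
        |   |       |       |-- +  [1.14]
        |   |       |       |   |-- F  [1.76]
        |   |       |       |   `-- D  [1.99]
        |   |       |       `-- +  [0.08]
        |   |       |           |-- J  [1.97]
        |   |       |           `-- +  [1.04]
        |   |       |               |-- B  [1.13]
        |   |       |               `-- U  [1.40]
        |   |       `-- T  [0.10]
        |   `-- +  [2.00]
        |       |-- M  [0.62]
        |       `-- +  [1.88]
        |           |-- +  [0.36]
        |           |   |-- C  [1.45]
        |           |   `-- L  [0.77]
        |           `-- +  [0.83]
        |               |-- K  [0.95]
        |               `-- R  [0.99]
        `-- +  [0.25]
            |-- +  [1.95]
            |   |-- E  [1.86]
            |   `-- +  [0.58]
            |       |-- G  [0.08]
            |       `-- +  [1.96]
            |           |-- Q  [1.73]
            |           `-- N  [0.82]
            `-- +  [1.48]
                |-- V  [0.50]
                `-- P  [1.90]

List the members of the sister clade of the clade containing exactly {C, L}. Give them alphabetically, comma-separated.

K, R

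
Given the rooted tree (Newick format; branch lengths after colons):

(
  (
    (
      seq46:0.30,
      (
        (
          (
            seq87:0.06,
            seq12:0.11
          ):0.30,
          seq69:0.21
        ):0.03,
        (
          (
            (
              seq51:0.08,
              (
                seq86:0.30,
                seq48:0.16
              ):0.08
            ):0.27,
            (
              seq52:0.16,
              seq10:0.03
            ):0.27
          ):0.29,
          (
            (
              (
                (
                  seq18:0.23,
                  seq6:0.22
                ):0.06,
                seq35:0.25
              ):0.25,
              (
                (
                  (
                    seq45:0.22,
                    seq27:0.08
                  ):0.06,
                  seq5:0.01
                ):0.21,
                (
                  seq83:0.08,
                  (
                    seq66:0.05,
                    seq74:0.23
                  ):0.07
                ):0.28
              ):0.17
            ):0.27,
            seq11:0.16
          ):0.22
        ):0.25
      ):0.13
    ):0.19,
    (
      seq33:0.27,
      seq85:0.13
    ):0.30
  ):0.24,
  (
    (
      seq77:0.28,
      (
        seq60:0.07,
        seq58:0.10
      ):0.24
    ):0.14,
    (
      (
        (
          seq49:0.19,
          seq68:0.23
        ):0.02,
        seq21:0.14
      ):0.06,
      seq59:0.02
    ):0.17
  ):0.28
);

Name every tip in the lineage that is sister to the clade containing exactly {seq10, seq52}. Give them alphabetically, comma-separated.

seq48, seq51, seq86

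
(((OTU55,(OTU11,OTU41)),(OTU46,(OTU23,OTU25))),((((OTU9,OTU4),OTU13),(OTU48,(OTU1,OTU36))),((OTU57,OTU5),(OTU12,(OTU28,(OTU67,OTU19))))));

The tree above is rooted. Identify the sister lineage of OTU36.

OTU36 attaches to the tree at the node subtending (OTU1,OTU36).
The other lineage descending from that same node — the sister group — is the single tip OTU1.

OTU1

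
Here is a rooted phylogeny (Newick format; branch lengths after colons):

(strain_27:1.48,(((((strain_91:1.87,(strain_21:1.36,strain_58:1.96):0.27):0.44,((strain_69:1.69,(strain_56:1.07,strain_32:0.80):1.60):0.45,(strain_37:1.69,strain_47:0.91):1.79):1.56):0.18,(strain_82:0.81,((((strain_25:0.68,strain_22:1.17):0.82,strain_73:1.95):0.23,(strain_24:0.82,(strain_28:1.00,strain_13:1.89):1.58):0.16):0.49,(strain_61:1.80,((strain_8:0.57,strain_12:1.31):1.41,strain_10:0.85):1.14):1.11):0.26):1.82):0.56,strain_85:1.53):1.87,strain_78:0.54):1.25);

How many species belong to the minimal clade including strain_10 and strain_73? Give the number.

10

The MRCA of strain_10 and strain_73 is the node subtending ((((strain_25,strain_22),strain_73),(strain_24,(strain_28,strain_13))),(strain_61,((strain_8,strain_12),strain_10))).
That clade contains 10 terminal taxa: strain_10, strain_12, strain_13, strain_22, strain_24, strain_25, strain_28, strain_61, strain_73, strain_8.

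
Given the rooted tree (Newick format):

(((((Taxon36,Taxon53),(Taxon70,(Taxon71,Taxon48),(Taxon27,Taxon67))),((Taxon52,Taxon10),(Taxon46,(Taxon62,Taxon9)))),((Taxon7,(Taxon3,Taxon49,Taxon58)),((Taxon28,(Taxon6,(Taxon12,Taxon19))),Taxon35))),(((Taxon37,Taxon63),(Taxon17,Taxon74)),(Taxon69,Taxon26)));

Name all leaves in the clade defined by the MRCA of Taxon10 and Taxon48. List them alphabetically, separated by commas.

Taxon10, Taxon27, Taxon36, Taxon46, Taxon48, Taxon52, Taxon53, Taxon62, Taxon67, Taxon70, Taxon71, Taxon9

Tracing Taxon10: it sits inside (Taxon52,Taxon10).
Tracing Taxon48: it sits inside (Taxon71,Taxon48).
The smallest clade enclosing both is (((Taxon36,Taxon53),(Taxon70,(Taxon71,Taxon48),(Taxon27,Taxon67))),((Taxon52,Taxon10),(Taxon46,(Taxon62,Taxon9)))); the answer is its 12 terminal taxa in alphabetical order.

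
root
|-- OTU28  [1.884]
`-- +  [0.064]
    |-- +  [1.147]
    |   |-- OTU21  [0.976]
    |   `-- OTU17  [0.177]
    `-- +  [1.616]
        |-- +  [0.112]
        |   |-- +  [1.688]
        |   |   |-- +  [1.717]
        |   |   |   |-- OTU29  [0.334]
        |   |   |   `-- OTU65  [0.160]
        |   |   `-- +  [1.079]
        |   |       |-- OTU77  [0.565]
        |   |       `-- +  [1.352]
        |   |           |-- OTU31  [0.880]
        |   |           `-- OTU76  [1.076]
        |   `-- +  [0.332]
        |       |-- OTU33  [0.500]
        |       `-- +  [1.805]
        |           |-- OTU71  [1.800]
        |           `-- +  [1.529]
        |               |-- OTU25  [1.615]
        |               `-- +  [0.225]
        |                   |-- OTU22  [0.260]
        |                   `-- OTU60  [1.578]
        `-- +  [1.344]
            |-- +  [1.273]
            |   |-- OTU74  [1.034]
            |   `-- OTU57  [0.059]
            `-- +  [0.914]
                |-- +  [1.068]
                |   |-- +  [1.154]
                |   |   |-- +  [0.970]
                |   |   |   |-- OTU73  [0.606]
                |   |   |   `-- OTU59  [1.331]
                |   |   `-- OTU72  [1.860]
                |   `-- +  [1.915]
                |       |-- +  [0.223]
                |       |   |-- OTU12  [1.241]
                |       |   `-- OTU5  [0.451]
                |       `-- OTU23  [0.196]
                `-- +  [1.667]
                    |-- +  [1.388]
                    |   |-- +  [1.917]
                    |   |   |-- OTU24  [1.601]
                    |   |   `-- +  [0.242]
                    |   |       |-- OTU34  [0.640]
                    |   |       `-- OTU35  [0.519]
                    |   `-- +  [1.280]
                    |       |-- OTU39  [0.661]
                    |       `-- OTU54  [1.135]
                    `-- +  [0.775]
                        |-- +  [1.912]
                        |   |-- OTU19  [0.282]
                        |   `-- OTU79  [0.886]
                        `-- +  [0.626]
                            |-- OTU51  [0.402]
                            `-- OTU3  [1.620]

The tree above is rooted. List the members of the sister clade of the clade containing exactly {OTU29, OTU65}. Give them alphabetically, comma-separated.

OTU31, OTU76, OTU77

The clade containing exactly {OTU29, OTU65} attaches to the tree at the node subtending ((OTU29,OTU65),(OTU77,(OTU31,OTU76))).
The other lineage descending from that same node — the sister group — is (OTU77,(OTU31,OTU76)); its 3 tips in alphabetical order are the answer.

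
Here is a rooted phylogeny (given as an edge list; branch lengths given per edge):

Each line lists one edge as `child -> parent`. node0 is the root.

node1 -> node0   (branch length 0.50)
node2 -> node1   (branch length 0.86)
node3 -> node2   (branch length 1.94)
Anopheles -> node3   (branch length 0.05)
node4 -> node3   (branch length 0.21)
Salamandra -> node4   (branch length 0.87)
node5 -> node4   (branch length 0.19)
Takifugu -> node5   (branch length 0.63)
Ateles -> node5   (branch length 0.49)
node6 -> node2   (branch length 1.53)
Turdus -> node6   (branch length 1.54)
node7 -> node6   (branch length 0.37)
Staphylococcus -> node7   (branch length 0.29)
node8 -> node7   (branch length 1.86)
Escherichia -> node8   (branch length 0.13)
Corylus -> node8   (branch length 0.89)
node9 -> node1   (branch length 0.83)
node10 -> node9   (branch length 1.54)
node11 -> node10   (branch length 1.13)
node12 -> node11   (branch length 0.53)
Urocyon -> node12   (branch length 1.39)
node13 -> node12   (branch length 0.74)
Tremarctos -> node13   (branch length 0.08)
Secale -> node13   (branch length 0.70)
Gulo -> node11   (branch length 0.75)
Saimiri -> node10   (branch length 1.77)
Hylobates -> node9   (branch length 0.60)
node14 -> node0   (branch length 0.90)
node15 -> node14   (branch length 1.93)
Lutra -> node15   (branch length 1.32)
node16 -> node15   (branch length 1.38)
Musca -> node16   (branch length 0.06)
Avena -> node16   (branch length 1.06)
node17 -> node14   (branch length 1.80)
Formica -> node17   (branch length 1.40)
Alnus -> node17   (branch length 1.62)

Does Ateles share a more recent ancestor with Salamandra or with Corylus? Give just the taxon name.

The MRCA of Ateles and Salamandra subtends (Salamandra,(Takifugu,Ateles)) (3 taxa).
The MRCA of Ateles and Corylus subtends ((Anopheles,(Salamandra,(Takifugu,Ateles))),(Turdus,(Staphylococcus,(Escherichia,Corylus)))) (8 taxa).
The first is nested inside the second, so Ateles shares a more recent common ancestor with Salamandra.

Salamandra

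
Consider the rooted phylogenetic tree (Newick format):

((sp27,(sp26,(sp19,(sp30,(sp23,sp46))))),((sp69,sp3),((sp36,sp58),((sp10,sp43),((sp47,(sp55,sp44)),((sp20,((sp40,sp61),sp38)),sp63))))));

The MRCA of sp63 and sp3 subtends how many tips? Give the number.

The MRCA of sp63 and sp3 is the node subtending ((sp69,sp3),((sp36,sp58),((sp10,sp43),((sp47,(sp55,sp44)),((sp20,((sp40,sp61),sp38)),sp63))))).
That clade contains 14 terminal taxa: sp10, sp20, sp3, sp36, sp38, sp40, sp43, sp44, sp47, sp55, sp58, sp61, sp63, sp69.

14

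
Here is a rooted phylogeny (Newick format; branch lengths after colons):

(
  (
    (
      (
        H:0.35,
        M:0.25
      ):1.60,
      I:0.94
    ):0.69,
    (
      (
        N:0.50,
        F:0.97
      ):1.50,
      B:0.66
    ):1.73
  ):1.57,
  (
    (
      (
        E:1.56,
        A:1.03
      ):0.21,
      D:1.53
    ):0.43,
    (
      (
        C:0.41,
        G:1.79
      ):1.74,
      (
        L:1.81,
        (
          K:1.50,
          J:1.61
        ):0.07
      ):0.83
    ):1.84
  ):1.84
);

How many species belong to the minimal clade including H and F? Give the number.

The MRCA of H and F is the node subtending (((H,M),I),((N,F),B)).
That clade contains 6 terminal taxa: B, F, H, I, M, N.

6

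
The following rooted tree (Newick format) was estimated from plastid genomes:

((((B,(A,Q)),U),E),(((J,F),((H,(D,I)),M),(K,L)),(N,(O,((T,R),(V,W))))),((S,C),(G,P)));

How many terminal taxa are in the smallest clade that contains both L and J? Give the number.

8

The MRCA of L and J is the node subtending ((J,F),((H,(D,I)),M),(K,L)).
That clade contains 8 terminal taxa: D, F, H, I, J, K, L, M.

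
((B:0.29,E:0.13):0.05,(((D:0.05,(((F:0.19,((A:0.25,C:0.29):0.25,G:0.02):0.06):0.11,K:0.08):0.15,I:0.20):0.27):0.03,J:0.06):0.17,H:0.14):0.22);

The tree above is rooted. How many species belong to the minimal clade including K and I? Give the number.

6

The MRCA of K and I is the node subtending (((F,((A,C),G)),K),I).
That clade contains 6 terminal taxa: A, C, F, G, I, K.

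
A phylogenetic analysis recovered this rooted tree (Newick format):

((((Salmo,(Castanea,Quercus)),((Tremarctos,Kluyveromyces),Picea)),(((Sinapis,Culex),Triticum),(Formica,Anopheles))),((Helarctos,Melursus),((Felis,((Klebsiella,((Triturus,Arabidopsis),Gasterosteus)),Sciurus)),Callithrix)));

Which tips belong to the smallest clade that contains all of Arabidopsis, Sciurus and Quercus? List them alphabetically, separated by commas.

Tracing Arabidopsis: it sits inside (Triturus,Arabidopsis).
Tracing Sciurus: it sits inside ((Klebsiella,((Triturus,Arabidopsis),Gasterosteus)),Sciurus).
Tracing Quercus: it sits inside (Castanea,Quercus).
The smallest clade enclosing all 3 is the whole tree (their MRCA is the root), so the answer is all 20 tips in alphabetical order.

Anopheles, Arabidopsis, Callithrix, Castanea, Culex, Felis, Formica, Gasterosteus, Helarctos, Klebsiella, Kluyveromyces, Melursus, Picea, Quercus, Salmo, Sciurus, Sinapis, Tremarctos, Triticum, Triturus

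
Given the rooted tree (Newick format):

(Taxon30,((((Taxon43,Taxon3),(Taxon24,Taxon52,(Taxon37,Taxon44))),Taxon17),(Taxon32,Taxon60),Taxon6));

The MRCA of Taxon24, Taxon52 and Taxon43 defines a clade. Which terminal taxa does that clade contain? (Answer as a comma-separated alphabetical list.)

Taxon24, Taxon3, Taxon37, Taxon43, Taxon44, Taxon52

Tracing Taxon24: it sits inside (Taxon24,Taxon52,(Taxon37,Taxon44)).
Tracing Taxon52: it sits inside (Taxon24,Taxon52,(Taxon37,Taxon44)).
Tracing Taxon43: it sits inside (Taxon43,Taxon3).
The smallest clade enclosing all 3 is ((Taxon43,Taxon3),(Taxon24,Taxon52,(Taxon37,Taxon44))); the answer is its 6 terminal taxa in alphabetical order.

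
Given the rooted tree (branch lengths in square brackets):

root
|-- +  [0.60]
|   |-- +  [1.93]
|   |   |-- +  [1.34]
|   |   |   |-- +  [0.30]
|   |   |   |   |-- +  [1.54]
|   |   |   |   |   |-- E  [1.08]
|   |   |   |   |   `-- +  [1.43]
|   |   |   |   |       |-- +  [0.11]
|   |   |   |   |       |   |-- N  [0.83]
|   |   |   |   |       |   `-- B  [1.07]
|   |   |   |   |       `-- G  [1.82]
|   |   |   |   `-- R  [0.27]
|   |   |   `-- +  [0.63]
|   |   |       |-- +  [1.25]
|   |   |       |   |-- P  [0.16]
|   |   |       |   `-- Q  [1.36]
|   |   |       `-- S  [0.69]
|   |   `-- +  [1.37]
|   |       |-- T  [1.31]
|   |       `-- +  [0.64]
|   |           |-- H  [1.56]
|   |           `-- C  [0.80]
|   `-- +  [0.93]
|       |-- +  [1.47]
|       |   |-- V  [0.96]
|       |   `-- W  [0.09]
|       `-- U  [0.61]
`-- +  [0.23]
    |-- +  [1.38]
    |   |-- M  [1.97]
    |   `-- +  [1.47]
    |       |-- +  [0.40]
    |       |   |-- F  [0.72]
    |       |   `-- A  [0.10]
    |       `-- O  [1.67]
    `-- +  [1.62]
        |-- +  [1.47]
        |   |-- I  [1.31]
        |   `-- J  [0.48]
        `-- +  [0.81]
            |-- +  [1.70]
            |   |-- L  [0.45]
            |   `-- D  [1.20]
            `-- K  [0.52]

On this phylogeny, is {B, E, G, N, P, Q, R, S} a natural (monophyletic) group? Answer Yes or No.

The most recent common ancestor of these taxa subtends (((E,((N,B),G)),R),((P,Q),S)).
That clade has exactly 8 tips — every listed taxon and nothing else — so the group is monophyletic.

Yes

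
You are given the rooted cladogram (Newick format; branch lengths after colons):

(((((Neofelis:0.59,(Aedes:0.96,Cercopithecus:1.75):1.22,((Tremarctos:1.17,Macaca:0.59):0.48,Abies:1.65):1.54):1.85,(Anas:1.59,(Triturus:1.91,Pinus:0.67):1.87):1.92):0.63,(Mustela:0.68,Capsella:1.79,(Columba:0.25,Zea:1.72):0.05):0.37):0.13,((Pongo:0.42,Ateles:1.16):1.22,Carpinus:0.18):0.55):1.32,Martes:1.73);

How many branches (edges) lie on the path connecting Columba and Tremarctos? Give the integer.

8

The MRCA of Columba and Tremarctos is the node subtending (((Neofelis,(Aedes,Cercopithecus),((Tremarctos,Macaca),Abies)),(Anas,(Triturus,Pinus))),(Mustela,Capsella,(Columba,Zea))).
From Columba up to that node: 3 branches. From Tremarctos up to the same node: 5 branches. Total: 3 + 5 = 8.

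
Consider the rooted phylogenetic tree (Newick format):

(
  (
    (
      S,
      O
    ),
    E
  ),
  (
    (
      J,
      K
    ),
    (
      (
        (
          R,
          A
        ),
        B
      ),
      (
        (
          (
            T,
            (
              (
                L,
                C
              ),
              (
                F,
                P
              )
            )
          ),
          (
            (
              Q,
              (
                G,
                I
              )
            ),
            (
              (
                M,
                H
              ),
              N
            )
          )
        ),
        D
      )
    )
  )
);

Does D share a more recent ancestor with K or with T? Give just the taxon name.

The MRCA of D and T subtends (((T,((L,C),(F,P))),((Q,(G,I)),((M,H),N))),D) (12 taxa).
The MRCA of D and K subtends ((J,K),(((R,A),B),(((T,((L,C),(F,P))),((Q,(G,I)),((M,H),N))),D))) (17 taxa).
The first is nested inside the second, so D shares a more recent common ancestor with T.

T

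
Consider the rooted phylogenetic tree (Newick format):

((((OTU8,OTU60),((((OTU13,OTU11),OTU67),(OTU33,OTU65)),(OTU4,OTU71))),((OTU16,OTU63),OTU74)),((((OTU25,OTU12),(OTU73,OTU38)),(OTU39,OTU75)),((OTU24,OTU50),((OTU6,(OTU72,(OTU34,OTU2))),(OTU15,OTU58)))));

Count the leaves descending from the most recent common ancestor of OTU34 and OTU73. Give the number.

14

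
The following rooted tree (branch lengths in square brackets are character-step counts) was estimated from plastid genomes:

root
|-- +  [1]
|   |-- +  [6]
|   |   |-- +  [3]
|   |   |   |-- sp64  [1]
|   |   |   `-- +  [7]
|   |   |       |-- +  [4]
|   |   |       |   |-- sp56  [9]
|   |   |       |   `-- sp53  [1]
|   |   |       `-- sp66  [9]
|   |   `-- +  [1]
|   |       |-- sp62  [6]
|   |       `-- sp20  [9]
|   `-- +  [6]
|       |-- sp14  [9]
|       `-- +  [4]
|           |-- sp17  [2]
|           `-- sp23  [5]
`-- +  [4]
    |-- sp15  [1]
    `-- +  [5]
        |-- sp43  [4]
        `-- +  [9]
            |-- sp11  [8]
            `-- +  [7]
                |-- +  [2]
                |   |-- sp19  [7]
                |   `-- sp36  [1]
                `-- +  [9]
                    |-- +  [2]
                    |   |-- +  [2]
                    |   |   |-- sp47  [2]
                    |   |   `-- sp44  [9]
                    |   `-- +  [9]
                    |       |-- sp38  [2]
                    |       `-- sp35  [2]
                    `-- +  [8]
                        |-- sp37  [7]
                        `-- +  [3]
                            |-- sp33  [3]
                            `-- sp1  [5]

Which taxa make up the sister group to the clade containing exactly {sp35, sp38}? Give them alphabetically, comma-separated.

sp44, sp47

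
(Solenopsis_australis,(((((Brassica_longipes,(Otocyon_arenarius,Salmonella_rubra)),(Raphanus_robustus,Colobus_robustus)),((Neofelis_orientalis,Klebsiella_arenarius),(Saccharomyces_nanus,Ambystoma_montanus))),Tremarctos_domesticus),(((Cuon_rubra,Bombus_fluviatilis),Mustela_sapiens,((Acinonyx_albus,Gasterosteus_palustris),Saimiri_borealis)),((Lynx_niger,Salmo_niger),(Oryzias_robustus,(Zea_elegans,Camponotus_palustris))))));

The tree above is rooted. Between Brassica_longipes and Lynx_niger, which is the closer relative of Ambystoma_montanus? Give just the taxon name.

Brassica_longipes

The MRCA of Ambystoma_montanus and Brassica_longipes subtends (((Brassica_longipes,(Otocyon_arenarius,Salmonella_rubra)),(Raphanus_robustus,Colobus_robustus)),((Neofelis_orientalis,Klebsiella_arenarius),(Saccharomyces_nanus,Ambystoma_montanus))) (9 taxa).
The MRCA of Ambystoma_montanus and Lynx_niger subtends (((((Brassica_longipes,(Otocyon_arenarius,Salmonella_rubra)),(Raphanus_robustus,Colobus_robustus)),((Neofelis_orientalis,Klebsiella_arenarius),(Saccharomyces_nanus,Ambystoma_montanus))),Tremarctos_domesticus),(((Cuon_rubra,Bombus_fluviatilis),Mustela_sapiens,((Acinonyx_albus,Gasterosteus_palustris),Saimiri_borealis)),((Lynx_niger,Salmo_niger),(Oryzias_robustus,(Zea_elegans,Camponotus_palustris))))) (21 taxa).
The first is nested inside the second, so Ambystoma_montanus shares a more recent common ancestor with Brassica_longipes.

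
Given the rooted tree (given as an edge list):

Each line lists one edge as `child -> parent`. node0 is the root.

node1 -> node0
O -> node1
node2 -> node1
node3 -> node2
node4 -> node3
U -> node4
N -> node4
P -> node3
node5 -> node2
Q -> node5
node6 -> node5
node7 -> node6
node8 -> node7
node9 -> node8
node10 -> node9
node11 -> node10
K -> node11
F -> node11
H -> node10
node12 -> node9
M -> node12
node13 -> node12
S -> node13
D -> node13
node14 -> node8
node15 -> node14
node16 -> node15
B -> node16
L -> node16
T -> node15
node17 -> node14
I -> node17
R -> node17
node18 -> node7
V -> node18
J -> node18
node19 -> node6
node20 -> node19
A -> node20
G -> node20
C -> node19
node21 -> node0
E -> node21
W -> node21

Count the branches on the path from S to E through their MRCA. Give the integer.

12

The MRCA of S and E is the root of the tree.
From S up to that node: 10 branches. From E up to the same node: 2 branches. Total: 10 + 2 = 12.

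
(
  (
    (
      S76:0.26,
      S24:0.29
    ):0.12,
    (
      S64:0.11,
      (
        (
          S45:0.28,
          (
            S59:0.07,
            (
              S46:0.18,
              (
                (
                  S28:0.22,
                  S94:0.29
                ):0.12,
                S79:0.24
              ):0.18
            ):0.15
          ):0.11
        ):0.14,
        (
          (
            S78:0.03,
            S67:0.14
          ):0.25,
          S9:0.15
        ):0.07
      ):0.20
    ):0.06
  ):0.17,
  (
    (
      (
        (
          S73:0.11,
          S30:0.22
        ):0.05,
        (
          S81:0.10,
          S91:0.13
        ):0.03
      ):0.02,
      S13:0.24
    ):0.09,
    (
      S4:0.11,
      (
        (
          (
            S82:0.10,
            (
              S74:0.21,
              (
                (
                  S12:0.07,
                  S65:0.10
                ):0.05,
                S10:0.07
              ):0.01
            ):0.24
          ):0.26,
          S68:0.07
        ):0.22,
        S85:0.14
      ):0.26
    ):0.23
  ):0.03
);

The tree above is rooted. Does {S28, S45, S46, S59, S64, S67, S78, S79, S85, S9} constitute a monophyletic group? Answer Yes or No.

No

The MRCA of the listed taxa is the root, so the smallest clade containing them is the whole tree.
That clade also contains S10, S12, S13, S24, S30, S4, S65, S68, S73, S74, S76, S81, S82, S91, S94, which are not in the proposed group, so the group is not monophyletic.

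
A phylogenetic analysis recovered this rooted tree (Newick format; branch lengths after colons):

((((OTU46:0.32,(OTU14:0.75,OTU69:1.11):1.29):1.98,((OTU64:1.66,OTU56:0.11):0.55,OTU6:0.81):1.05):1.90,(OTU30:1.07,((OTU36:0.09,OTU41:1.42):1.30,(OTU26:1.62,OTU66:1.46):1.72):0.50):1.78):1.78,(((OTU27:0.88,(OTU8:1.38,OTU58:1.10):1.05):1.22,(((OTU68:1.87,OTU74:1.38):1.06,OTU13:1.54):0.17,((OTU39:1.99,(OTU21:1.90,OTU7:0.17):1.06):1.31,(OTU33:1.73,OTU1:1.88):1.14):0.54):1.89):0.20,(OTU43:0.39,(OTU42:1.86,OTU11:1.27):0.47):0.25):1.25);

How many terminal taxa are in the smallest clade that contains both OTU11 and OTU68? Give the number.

14

The MRCA of OTU11 and OTU68 is the node subtending (((OTU27,(OTU8,OTU58)),(((OTU68,OTU74),OTU13),((OTU39,(OTU21,OTU7)),(OTU33,OTU1)))),(OTU43,(OTU42,OTU11))).
That clade contains 14 terminal taxa: OTU1, OTU11, OTU13, OTU21, OTU27, OTU33, OTU39, OTU42, OTU43, OTU58, OTU68, OTU7, OTU74, OTU8.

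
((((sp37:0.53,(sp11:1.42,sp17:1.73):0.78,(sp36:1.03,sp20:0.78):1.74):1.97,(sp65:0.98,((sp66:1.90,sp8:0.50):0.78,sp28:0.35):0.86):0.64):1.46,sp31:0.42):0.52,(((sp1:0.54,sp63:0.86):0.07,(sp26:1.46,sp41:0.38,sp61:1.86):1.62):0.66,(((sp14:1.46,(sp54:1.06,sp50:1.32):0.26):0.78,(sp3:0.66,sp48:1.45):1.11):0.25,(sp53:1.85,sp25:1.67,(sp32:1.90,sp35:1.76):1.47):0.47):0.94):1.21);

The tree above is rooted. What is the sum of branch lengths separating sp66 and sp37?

The path runs sp66 → … → MRCA → … → sp37; the MRCA is the node subtending ((sp37,(sp11,sp17),(sp36,sp20)),(sp65,((sp66,sp8),sp28))).
Branch lengths along that path: 1.90 + 0.78 + 0.86 + 0.64 + 1.97 + 0.53 = 6.68.

6.68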